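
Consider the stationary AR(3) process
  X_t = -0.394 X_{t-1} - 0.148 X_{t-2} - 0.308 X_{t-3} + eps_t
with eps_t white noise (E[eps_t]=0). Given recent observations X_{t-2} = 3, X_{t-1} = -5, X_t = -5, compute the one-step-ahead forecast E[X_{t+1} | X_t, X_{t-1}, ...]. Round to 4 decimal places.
E[X_{t+1} \mid \mathcal F_t] = 1.7860

For an AR(p) model X_t = c + sum_i phi_i X_{t-i} + eps_t, the
one-step-ahead conditional mean is
  E[X_{t+1} | X_t, ...] = c + sum_i phi_i X_{t+1-i}.
Substitute known values:
  E[X_{t+1} | ...] = (-0.394) * (-5) + (-0.148) * (-5) + (-0.308) * (3)
                   = 1.7860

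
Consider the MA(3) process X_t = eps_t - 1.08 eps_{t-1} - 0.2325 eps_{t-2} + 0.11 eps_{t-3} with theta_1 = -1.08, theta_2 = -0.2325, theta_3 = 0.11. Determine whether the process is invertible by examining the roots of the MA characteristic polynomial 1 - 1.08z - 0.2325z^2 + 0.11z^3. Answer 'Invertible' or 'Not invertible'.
\text{Not invertible}

The MA(q) characteristic polynomial is P(z) = 1 - 1.08z - 0.2325z^2 + 0.11z^3.
Invertibility requires all roots to lie outside the unit circle, i.e. |z| > 1 for every root.
Degree 3: look for a simple real root z0 first, then factor out (1 - z/z0) and solve the remaining quadratic.
Testing z0 = 4: P(4) = 1 + (-1.08)(4) + (-0.2325)(4)^2 + (0.11)(4)^3
  = 1 + (-4.32) + (-3.72) + (7.04) = 0.  So z_0 = 4 is a root, |z_0| = 4.
Divide out the factor (1 - 0.25 z) = (1 - z/z0) (since 1/z0 = 0.25):
  P(z) = (1 - 0.25 z)(1 + (-0.83) z + (-0.44) z^2)
  [check: z-coef -0.83 - (0.25) = -1.08; z^2-coef -0.44 - (0.25)(-0.83) = -0.2325; z^3-coef -(0.25)(-0.44) = 0.11.]
Remaining roots from the quadratic factor 1 + (-0.83) z + (-0.44) z^2:
  Set 1 + (-0.83) z + (-0.44) z^2 = 0, i.e. a z^2 + b z + c = 0 with a = -0.44, b = -0.83, c = 1.
  Discriminant D = b^2 - 4ac = (-0.83)^2 - 4*(-0.44)*1 = 0.6889 - (-1.76) = 2.4489.
  D >= 0, so the roots are real: z = (-b +/- sqrt(D)) / (2a) = (0.83 +/- 1.564896) / (-0.88).
    z_1 = (0.83 + 1.564896) / (-0.88) = -2.7215,   |z_1| = 2.7215.
    z_2 = (0.83 - 1.564896) / (-0.88) = 0.8351,   |z_2| = 0.8351.
Moduli of all roots: 4.0000, 2.7215, 0.8351.
All moduli strictly greater than 1? No.
Verdict: Not invertible.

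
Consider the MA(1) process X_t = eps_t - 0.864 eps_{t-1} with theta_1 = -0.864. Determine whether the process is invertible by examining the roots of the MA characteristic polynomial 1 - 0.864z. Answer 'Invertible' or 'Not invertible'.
\text{Invertible}

The MA(q) characteristic polynomial is P(z) = 1 - 0.864z.
Invertibility requires all roots to lie outside the unit circle, i.e. |z| > 1 for every root.
This is linear in z: 1 + (-0.864) z = 0  =>  z = -1/(-0.864) = 1.157407,  |z| = 1.157407.
Moduli of all roots: 1.1574.
All moduli strictly greater than 1? Yes.
Verdict: Invertible.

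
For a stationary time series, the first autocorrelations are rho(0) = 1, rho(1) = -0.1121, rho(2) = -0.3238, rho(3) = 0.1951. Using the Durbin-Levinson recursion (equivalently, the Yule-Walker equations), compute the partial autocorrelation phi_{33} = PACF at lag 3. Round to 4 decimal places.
\phi_{33} = 0.1240

The PACF at lag k is phi_{kk}, the last component of the solution
to the Yule-Walker system G_k phi = r_k where
  (G_k)_{ij} = rho(|i - j|), (r_k)_i = rho(i), i,j = 1..k.
Equivalently, Durbin-Levinson gives phi_{kk} iteratively:
  phi_{11} = rho(1)
  phi_{kk} = [rho(k) - sum_{j=1..k-1} phi_{k-1,j} rho(k-j)]
            / [1 - sum_{j=1..k-1} phi_{k-1,j} rho(j)],
  phi_{k,j} = phi_{k-1,j} - phi_{kk} phi_{k-1,k-j},  j = 1..k-1.
Step k = 1:
  phi_11 = rho(1) = -0.1121.
Step k = 2:
  phi_22 = [rho(2) - phi_11 rho(1)] / [1 - phi_11 rho(1)] = [-0.3238 - (-0.1121)(-0.1121)] / [1 - (-0.1121)(-0.1121)]
         = -0.33636641 / 0.98743359 = -0.340647.
  Update: phi_21 = phi_11 - phi_22 phi_11 = -0.1121 - (-0.340647)(-0.1121) = -0.150287.
Step k = 3:
  phi_33 = [rho(3) - phi_21 rho(2) - phi_22 rho(1)] / [1 - phi_21 rho(1) - phi_22 rho(2)]
    numerator   = 0.1951 - (-0.150287)(-0.3238) - (-0.340647)(-0.1121) = 0.10825068
    denominator = 1 - (-0.150287)(-0.1121) - (-0.340647)(-0.3238) = 0.87285134
  phi_33 = 0.10825068 / 0.87285134 = 0.124.
Therefore phi_{33} = 0.1240.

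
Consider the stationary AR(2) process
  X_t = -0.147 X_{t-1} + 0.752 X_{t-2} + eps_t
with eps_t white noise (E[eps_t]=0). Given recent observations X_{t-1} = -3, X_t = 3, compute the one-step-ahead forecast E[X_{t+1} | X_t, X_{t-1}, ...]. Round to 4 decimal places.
E[X_{t+1} \mid \mathcal F_t] = -2.6970

For an AR(p) model X_t = c + sum_i phi_i X_{t-i} + eps_t, the
one-step-ahead conditional mean is
  E[X_{t+1} | X_t, ...] = c + sum_i phi_i X_{t+1-i}.
Substitute known values:
  E[X_{t+1} | ...] = (-0.147) * (3) + (0.752) * (-3)
                   = -2.6970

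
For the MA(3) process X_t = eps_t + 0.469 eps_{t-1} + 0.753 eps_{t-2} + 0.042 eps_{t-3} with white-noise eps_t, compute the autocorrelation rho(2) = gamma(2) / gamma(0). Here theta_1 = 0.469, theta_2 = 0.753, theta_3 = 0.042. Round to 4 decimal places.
\rho(2) = 0.4320

For an MA(q) process with theta_0 = 1, the autocovariance is
  gamma(k) = sigma^2 * sum_{i=0..q-k} theta_i * theta_{i+k},
and rho(k) = gamma(k) / gamma(0). Sigma^2 cancels.
  numerator   = (1)*(0.753) + (0.469)*(0.042) = 0.772698.
  denominator = (1)^2 + (0.469)^2 + (0.753)^2 + (0.042)^2 = 1.788734.
  rho(2) = 0.772698 / 1.788734 = 0.4320.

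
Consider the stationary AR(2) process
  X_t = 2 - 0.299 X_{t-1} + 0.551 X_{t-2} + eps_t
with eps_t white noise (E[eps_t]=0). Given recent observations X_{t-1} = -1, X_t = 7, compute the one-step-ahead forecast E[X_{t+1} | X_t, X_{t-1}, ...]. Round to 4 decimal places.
E[X_{t+1} \mid \mathcal F_t] = -0.6440

For an AR(p) model X_t = c + sum_i phi_i X_{t-i} + eps_t, the
one-step-ahead conditional mean is
  E[X_{t+1} | X_t, ...] = c + sum_i phi_i X_{t+1-i}.
Substitute known values:
  E[X_{t+1} | ...] = 2 + (-0.299) * (7) + (0.551) * (-1)
                   = -0.6440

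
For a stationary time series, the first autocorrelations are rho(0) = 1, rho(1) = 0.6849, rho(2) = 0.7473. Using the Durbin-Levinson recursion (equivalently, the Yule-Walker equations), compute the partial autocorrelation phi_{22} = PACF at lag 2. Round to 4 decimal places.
\phi_{22} = 0.5240

The PACF at lag k is phi_{kk}, the last component of the solution
to the Yule-Walker system G_k phi = r_k where
  (G_k)_{ij} = rho(|i - j|), (r_k)_i = rho(i), i,j = 1..k.
Equivalently, Durbin-Levinson gives phi_{kk} iteratively:
  phi_{11} = rho(1)
  phi_{kk} = [rho(k) - sum_{j=1..k-1} phi_{k-1,j} rho(k-j)]
            / [1 - sum_{j=1..k-1} phi_{k-1,j} rho(j)],
  phi_{k,j} = phi_{k-1,j} - phi_{kk} phi_{k-1,k-j},  j = 1..k-1.
Step k = 1:
  phi_11 = rho(1) = 0.6849.
Step k = 2:
  phi_22 = [rho(2) - phi_11 rho(1)] / [1 - phi_11 rho(1)] = [0.7473 - (0.6849)(0.6849)] / [1 - (0.6849)(0.6849)]
         = 0.27821199 / 0.53091199 = 0.524.
Therefore phi_{22} = 0.5240.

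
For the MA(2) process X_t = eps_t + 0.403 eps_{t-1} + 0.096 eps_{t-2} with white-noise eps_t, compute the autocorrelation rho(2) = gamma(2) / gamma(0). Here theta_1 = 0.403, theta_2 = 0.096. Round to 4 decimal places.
\rho(2) = 0.0819

For an MA(q) process with theta_0 = 1, the autocovariance is
  gamma(k) = sigma^2 * sum_{i=0..q-k} theta_i * theta_{i+k},
and rho(k) = gamma(k) / gamma(0). Sigma^2 cancels.
  numerator   = (1)*(0.096) = 0.096.
  denominator = (1)^2 + (0.403)^2 + (0.096)^2 = 1.171625.
  rho(2) = 0.096 / 1.171625 = 0.0819.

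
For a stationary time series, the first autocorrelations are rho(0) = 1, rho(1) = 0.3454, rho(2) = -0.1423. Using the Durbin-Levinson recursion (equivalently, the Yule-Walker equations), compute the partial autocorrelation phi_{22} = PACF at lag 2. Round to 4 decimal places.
\phi_{22} = -0.2970

The PACF at lag k is phi_{kk}, the last component of the solution
to the Yule-Walker system G_k phi = r_k where
  (G_k)_{ij} = rho(|i - j|), (r_k)_i = rho(i), i,j = 1..k.
Equivalently, Durbin-Levinson gives phi_{kk} iteratively:
  phi_{11} = rho(1)
  phi_{kk} = [rho(k) - sum_{j=1..k-1} phi_{k-1,j} rho(k-j)]
            / [1 - sum_{j=1..k-1} phi_{k-1,j} rho(j)],
  phi_{k,j} = phi_{k-1,j} - phi_{kk} phi_{k-1,k-j},  j = 1..k-1.
Step k = 1:
  phi_11 = rho(1) = 0.3454.
Step k = 2:
  phi_22 = [rho(2) - phi_11 rho(1)] / [1 - phi_11 rho(1)] = [-0.1423 - (0.3454)(0.3454)] / [1 - (0.3454)(0.3454)]
         = -0.26160116 / 0.88069884 = -0.297.
Therefore phi_{22} = -0.2970.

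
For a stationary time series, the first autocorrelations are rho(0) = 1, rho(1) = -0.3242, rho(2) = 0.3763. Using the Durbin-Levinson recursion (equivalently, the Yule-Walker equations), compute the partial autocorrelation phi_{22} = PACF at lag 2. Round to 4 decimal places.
\phi_{22} = 0.3030

The PACF at lag k is phi_{kk}, the last component of the solution
to the Yule-Walker system G_k phi = r_k where
  (G_k)_{ij} = rho(|i - j|), (r_k)_i = rho(i), i,j = 1..k.
Equivalently, Durbin-Levinson gives phi_{kk} iteratively:
  phi_{11} = rho(1)
  phi_{kk} = [rho(k) - sum_{j=1..k-1} phi_{k-1,j} rho(k-j)]
            / [1 - sum_{j=1..k-1} phi_{k-1,j} rho(j)],
  phi_{k,j} = phi_{k-1,j} - phi_{kk} phi_{k-1,k-j},  j = 1..k-1.
Step k = 1:
  phi_11 = rho(1) = -0.3242.
Step k = 2:
  phi_22 = [rho(2) - phi_11 rho(1)] / [1 - phi_11 rho(1)] = [0.3763 - (-0.3242)(-0.3242)] / [1 - (-0.3242)(-0.3242)]
         = 0.27119436 / 0.89489436 = 0.303.
Therefore phi_{22} = 0.3030.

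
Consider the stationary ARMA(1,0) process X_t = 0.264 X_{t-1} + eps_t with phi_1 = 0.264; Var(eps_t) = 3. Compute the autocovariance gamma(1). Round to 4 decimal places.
\gamma(1) = 0.8513

Multiply the model equation by X_{t-k} and take expectations. With theta_0 = psi_0 = 1 and psi_j the MA(infinity) weights, this gives
  gamma(k) - sum_i phi_i gamma(k-i) = c_k,
  c_k = sigma^2 * sum_{j=k..q} theta_j psi_{j-k}   (c_k = 0 for k > q),
using gamma(-m) = gamma(m).
Pure AR (q = 0): c_0 = sigma^2 = 3, c_k = 0 for k >= 1.
Equations for k = 0 and k = 1 (AR order 1):
  gamma(0) = phi_1 gamma(1) + c_0
  gamma(1) = phi_1 gamma(0) + c_1
Substituting the second into the first: gamma(0) (1 - phi_1^2) = c_0 + phi_1 c_1, so
  gamma(0) = c_0 / (1 - phi_1^2) = 3 / (1 - (0.264)^2) = 3 / 0.930304 = 3.224752.
  gamma(1) = phi_1 gamma(0) = (0.264)(3.224752) = 0.851335.
Therefore gamma(1) = 0.8513 (to 4 decimal places).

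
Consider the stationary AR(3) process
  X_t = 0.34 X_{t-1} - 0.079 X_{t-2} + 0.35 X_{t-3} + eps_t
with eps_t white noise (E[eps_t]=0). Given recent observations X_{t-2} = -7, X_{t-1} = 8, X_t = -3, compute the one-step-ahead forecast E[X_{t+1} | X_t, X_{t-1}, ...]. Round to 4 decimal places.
E[X_{t+1} \mid \mathcal F_t] = -4.1020

For an AR(p) model X_t = c + sum_i phi_i X_{t-i} + eps_t, the
one-step-ahead conditional mean is
  E[X_{t+1} | X_t, ...] = c + sum_i phi_i X_{t+1-i}.
Substitute known values:
  E[X_{t+1} | ...] = (0.34) * (-3) + (-0.079) * (8) + (0.35) * (-7)
                   = -4.1020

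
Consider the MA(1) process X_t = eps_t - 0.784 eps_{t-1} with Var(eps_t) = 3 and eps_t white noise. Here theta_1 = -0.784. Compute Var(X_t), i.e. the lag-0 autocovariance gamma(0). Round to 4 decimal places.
\gamma(0) = 4.8440

For an MA(q) process X_t = eps_t + sum_i theta_i eps_{t-i} with
Var(eps_t) = sigma^2, the variance is
  gamma(0) = sigma^2 * (1 + sum_i theta_i^2).
  sum_i theta_i^2 = (-0.784)^2 = 0.614656.
  gamma(0) = 3 * (1 + 0.614656) = 3 * 1.614656 = 4.843968, which rounds to 4.8440.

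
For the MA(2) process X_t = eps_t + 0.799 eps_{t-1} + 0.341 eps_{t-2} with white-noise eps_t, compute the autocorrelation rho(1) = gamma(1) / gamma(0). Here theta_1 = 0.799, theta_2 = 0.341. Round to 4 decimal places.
\rho(1) = 0.6106

For an MA(q) process with theta_0 = 1, the autocovariance is
  gamma(k) = sigma^2 * sum_{i=0..q-k} theta_i * theta_{i+k},
and rho(k) = gamma(k) / gamma(0). Sigma^2 cancels.
  numerator   = (1)*(0.799) + (0.799)*(0.341) = 1.071459.
  denominator = (1)^2 + (0.799)^2 + (0.341)^2 = 1.754682.
  rho(1) = 1.071459 / 1.754682 = 0.6106.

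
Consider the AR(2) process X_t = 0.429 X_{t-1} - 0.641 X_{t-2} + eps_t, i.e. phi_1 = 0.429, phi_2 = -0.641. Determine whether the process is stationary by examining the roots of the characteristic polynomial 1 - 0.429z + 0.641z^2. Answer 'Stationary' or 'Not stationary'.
\text{Stationary}

The AR(p) characteristic polynomial is P(z) = 1 - 0.429z + 0.641z^2.
Stationarity requires all roots to lie outside the unit circle, i.e. |z| > 1 for every root.
Set 1 + (-0.429) z + (0.641) z^2 = 0, i.e. a z^2 + b z + c = 0 with a = 0.641, b = -0.429, c = 1.
Discriminant D = b^2 - 4ac = (-0.429)^2 - 4*(0.641)*1 = 0.184041 - (2.564) = -2.379959.
D < 0, so the roots are the complex-conjugate pair z = (-b +/- i sqrt(-D)) / (2a) = 0.3346 +/- 1.2034i.
For a conjugate pair |z|^2 = z * conj(z) = (product of roots) = c/a = 1/(0.641) = 1.560062, so |z| = sqrt(1.560062) = 1.249 for both roots.
Moduli of all roots: 1.2490, 1.2490.
All moduli strictly greater than 1? Yes.
Verdict: Stationary.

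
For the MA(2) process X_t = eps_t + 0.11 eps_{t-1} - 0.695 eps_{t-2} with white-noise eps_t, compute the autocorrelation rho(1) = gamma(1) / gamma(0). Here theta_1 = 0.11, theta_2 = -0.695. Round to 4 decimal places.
\rho(1) = 0.0224

For an MA(q) process with theta_0 = 1, the autocovariance is
  gamma(k) = sigma^2 * sum_{i=0..q-k} theta_i * theta_{i+k},
and rho(k) = gamma(k) / gamma(0). Sigma^2 cancels.
  numerator   = (1)*(0.11) + (0.11)*(-0.695) = 0.03355.
  denominator = (1)^2 + (0.11)^2 + (-0.695)^2 = 1.495125.
  rho(1) = 0.03355 / 1.495125 = 0.0224.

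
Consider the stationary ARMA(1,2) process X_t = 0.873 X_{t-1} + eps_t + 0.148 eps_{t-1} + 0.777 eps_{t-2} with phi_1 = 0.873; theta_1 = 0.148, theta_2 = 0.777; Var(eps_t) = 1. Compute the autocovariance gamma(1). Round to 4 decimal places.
\gamma(1) = 12.9394

Multiply the model equation by X_{t-k} and take expectations. With theta_0 = psi_0 = 1 and psi_j the MA(infinity) weights, this gives
  gamma(k) - sum_i phi_i gamma(k-i) = c_k,
  c_k = sigma^2 * sum_{j=k..q} theta_j psi_{j-k}   (c_k = 0 for k > q),
using gamma(-m) = gamma(m).
psi-weights needed (psi_j = theta_j + sum_i phi_i psi_{j-i}):
  psi_1 = theta_1 + phi_1 = 0.148 + (0.873) = 1.021
  psi_2 = theta_2 + phi_1 psi_1 = 0.777 + (0.873)(1.021) = 1.668333
Right-hand sides:
  c_0 = sigma^2 (1 + theta_1 psi_1 + theta_2 psi_2) = 1 * (1 + (0.148)(1.021) + (0.777)(1.668333)) = 1 * 2.447403 = 2.447403
  c_1 = sigma^2 (theta_1 + theta_2 psi_1) = 1 * (0.148 + (0.777)(1.021)) = 0.941317
  c_2 = sigma^2 theta_2 = 1 * (0.777) = 0.777
Equations for k = 0 and k = 1 (AR order 1):
  gamma(0) = phi_1 gamma(1) + c_0
  gamma(1) = phi_1 gamma(0) + c_1
Substituting the second into the first: gamma(0) (1 - phi_1^2) = c_0 + phi_1 c_1, so
  gamma(0) = (c_0 + phi_1 c_1) / (1 - phi_1^2) = (2.447403 + (0.873)(0.941317)) / (1 - (0.873)^2) = 3.269172 / 0.237871 = 13.743468.
  gamma(1) = phi_1 gamma(0) + c_1 = (0.873)(13.743468) + (0.941317) = 12.939365.
Therefore gamma(1) = 12.9394 (to 4 decimal places).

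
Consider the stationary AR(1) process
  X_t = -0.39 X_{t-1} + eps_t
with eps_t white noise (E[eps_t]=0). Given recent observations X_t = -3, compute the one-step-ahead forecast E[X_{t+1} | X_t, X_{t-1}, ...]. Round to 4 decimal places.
E[X_{t+1} \mid \mathcal F_t] = 1.1700

For an AR(p) model X_t = c + sum_i phi_i X_{t-i} + eps_t, the
one-step-ahead conditional mean is
  E[X_{t+1} | X_t, ...] = c + sum_i phi_i X_{t+1-i}.
Substitute known values:
  E[X_{t+1} | ...] = (-0.39) * (-3)
                   = 1.1700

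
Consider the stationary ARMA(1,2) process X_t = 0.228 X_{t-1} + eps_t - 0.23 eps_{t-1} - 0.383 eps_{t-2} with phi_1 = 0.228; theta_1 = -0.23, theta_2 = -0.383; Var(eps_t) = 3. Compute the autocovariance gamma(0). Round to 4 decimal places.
\gamma(0) = 3.4653

Multiply the model equation by X_{t-k} and take expectations. With theta_0 = psi_0 = 1 and psi_j the MA(infinity) weights, this gives
  gamma(k) - sum_i phi_i gamma(k-i) = c_k,
  c_k = sigma^2 * sum_{j=k..q} theta_j psi_{j-k}   (c_k = 0 for k > q),
using gamma(-m) = gamma(m).
psi-weights needed (psi_j = theta_j + sum_i phi_i psi_{j-i}):
  psi_1 = theta_1 + phi_1 = -0.23 + (0.228) = -0.002
  psi_2 = theta_2 + phi_1 psi_1 = -0.383 + (0.228)(-0.002) = -0.383456
Right-hand sides:
  c_0 = sigma^2 (1 + theta_1 psi_1 + theta_2 psi_2) = 3 * (1 + (-0.23)(-0.002) + (-0.383)(-0.383456)) = 3 * 1.147324 = 3.441971
  c_1 = sigma^2 (theta_1 + theta_2 psi_1) = 3 * (-0.23 + (-0.383)(-0.002)) = -0.687702
  c_2 = sigma^2 theta_2 = 3 * (-0.383) = -1.149
Equations for k = 0 and k = 1 (AR order 1):
  gamma(0) = phi_1 gamma(1) + c_0
  gamma(1) = phi_1 gamma(0) + c_1
Substituting the second into the first: gamma(0) (1 - phi_1^2) = c_0 + phi_1 c_1, so
  gamma(0) = (c_0 + phi_1 c_1) / (1 - phi_1^2) = (3.441971 + (0.228)(-0.687702)) / (1 - (0.228)^2) = 3.285175 / 0.948016 = 3.465316.
Therefore gamma(0) = 3.4653 (to 4 decimal places).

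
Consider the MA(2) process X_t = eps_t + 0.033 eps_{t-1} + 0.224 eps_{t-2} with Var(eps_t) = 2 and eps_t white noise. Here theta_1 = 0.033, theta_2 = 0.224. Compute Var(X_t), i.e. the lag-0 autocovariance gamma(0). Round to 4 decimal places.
\gamma(0) = 2.1025

For an MA(q) process X_t = eps_t + sum_i theta_i eps_{t-i} with
Var(eps_t) = sigma^2, the variance is
  gamma(0) = sigma^2 * (1 + sum_i theta_i^2).
  sum_i theta_i^2 = (0.033)^2 + (0.224)^2 = 0.001089 + 0.050176 = 0.051265.
  gamma(0) = 2 * (1 + 0.051265) = 2 * 1.051265 = 2.10253, which rounds to 2.1025.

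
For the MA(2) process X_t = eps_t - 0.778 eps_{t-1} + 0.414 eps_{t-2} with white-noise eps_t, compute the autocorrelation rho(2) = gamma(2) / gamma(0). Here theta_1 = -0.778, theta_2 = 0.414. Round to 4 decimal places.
\rho(2) = 0.2330

For an MA(q) process with theta_0 = 1, the autocovariance is
  gamma(k) = sigma^2 * sum_{i=0..q-k} theta_i * theta_{i+k},
and rho(k) = gamma(k) / gamma(0). Sigma^2 cancels.
  numerator   = (1)*(0.414) = 0.414.
  denominator = (1)^2 + (-0.778)^2 + (0.414)^2 = 1.77668.
  rho(2) = 0.414 / 1.77668 = 0.2330.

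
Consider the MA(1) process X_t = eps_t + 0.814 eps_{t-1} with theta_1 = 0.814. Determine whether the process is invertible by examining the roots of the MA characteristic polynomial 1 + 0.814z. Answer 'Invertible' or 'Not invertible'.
\text{Invertible}

The MA(q) characteristic polynomial is P(z) = 1 + 0.814z.
Invertibility requires all roots to lie outside the unit circle, i.e. |z| > 1 for every root.
This is linear in z: 1 + (0.814) z = 0  =>  z = -1/(0.814) = -1.228501,  |z| = 1.228501.
Moduli of all roots: 1.2285.
All moduli strictly greater than 1? Yes.
Verdict: Invertible.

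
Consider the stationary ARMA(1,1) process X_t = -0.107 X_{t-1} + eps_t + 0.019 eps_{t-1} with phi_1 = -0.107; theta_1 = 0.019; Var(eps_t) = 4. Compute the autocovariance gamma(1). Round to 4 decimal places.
\gamma(1) = -0.3554

Multiply the model equation by X_{t-k} and take expectations. With theta_0 = psi_0 = 1 and psi_j the MA(infinity) weights, this gives
  gamma(k) - sum_i phi_i gamma(k-i) = c_k,
  c_k = sigma^2 * sum_{j=k..q} theta_j psi_{j-k}   (c_k = 0 for k > q),
using gamma(-m) = gamma(m).
psi-weights needed (psi_j = theta_j + sum_i phi_i psi_{j-i}):
  psi_1 = theta_1 + phi_1 = 0.019 + (-0.107) = -0.088
Right-hand sides:
  c_0 = sigma^2 (1 + theta_1 psi_1) = 4 * (1 + (0.019)(-0.088)) = 4 * 0.998328 = 3.993312
  c_1 = sigma^2 theta_1 = 4 * (0.019) = 0.076
  c_2 = 0
Equations for k = 0 and k = 1 (AR order 1):
  gamma(0) = phi_1 gamma(1) + c_0
  gamma(1) = phi_1 gamma(0) + c_1
Substituting the second into the first: gamma(0) (1 - phi_1^2) = c_0 + phi_1 c_1, so
  gamma(0) = (c_0 + phi_1 c_1) / (1 - phi_1^2) = (3.993312 + (-0.107)(0.076)) / (1 - (-0.107)^2) = 3.98518 / 0.988551 = 4.031335.
  gamma(1) = phi_1 gamma(0) + c_1 = (-0.107)(4.031335) + (0.076) = -0.355353.
Therefore gamma(1) = -0.3554 (to 4 decimal places).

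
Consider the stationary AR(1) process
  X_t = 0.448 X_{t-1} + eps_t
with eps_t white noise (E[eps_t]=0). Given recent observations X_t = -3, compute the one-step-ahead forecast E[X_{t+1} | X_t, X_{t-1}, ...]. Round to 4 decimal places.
E[X_{t+1} \mid \mathcal F_t] = -1.3440

For an AR(p) model X_t = c + sum_i phi_i X_{t-i} + eps_t, the
one-step-ahead conditional mean is
  E[X_{t+1} | X_t, ...] = c + sum_i phi_i X_{t+1-i}.
Substitute known values:
  E[X_{t+1} | ...] = (0.448) * (-3)
                   = -1.3440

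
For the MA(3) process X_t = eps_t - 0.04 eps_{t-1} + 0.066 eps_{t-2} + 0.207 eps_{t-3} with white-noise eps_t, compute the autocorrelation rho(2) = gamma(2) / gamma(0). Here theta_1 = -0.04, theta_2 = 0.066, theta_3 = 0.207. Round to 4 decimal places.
\rho(2) = 0.0550

For an MA(q) process with theta_0 = 1, the autocovariance is
  gamma(k) = sigma^2 * sum_{i=0..q-k} theta_i * theta_{i+k},
and rho(k) = gamma(k) / gamma(0). Sigma^2 cancels.
  numerator   = (1)*(0.066) + (-0.04)*(0.207) = 0.05772.
  denominator = (1)^2 + (-0.04)^2 + (0.066)^2 + (0.207)^2 = 1.048805.
  rho(2) = 0.05772 / 1.048805 = 0.0550.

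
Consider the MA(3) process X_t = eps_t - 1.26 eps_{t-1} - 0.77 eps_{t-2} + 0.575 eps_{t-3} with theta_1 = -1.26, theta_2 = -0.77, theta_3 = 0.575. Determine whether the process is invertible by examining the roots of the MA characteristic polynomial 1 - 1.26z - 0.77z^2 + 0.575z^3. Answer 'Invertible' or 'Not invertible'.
\text{Not invertible}

The MA(q) characteristic polynomial is P(z) = 1 - 1.26z - 0.77z^2 + 0.575z^3.
Invertibility requires all roots to lie outside the unit circle, i.e. |z| > 1 for every root.
Degree 3: look for a simple real root z0 first, then factor out (1 - z/z0) and solve the remaining quadratic.
Testing z0 = 2: P(2) = 1 + (-1.26)(2) + (-0.77)(2)^2 + (0.575)(2)^3
  = 1 + (-2.52) + (-3.08) + (4.6) = 0.  So z_0 = 2 is a root, |z_0| = 2.
Divide out the factor (1 - 0.5 z) = (1 - z/z0) (since 1/z0 = 0.5):
  P(z) = (1 - 0.5 z)(1 + (-0.76) z + (-1.15) z^2)
  [check: z-coef -0.76 - (0.5) = -1.26; z^2-coef -1.15 - (0.5)(-0.76) = -0.77; z^3-coef -(0.5)(-1.15) = 0.575.]
Remaining roots from the quadratic factor 1 + (-0.76) z + (-1.15) z^2:
  Set 1 + (-0.76) z + (-1.15) z^2 = 0, i.e. a z^2 + b z + c = 0 with a = -1.15, b = -0.76, c = 1.
  Discriminant D = b^2 - 4ac = (-0.76)^2 - 4*(-1.15)*1 = 0.5776 - (-4.6) = 5.1776.
  D >= 0, so the roots are real: z = (-b +/- sqrt(D)) / (2a) = (0.76 +/- 2.275434) / (-2.3).
    z_1 = (0.76 + 2.275434) / (-2.3) = -1.3198,   |z_1| = 1.3198.
    z_2 = (0.76 - 2.275434) / (-2.3) = 0.6589,   |z_2| = 0.6589.
Moduli of all roots: 2.0000, 1.3198, 0.6589.
All moduli strictly greater than 1? No.
Verdict: Not invertible.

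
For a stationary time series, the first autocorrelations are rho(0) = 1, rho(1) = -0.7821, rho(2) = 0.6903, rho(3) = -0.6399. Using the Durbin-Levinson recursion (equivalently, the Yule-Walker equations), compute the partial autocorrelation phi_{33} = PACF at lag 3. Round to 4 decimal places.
\phi_{33} = -0.1369

The PACF at lag k is phi_{kk}, the last component of the solution
to the Yule-Walker system G_k phi = r_k where
  (G_k)_{ij} = rho(|i - j|), (r_k)_i = rho(i), i,j = 1..k.
Equivalently, Durbin-Levinson gives phi_{kk} iteratively:
  phi_{11} = rho(1)
  phi_{kk} = [rho(k) - sum_{j=1..k-1} phi_{k-1,j} rho(k-j)]
            / [1 - sum_{j=1..k-1} phi_{k-1,j} rho(j)],
  phi_{k,j} = phi_{k-1,j} - phi_{kk} phi_{k-1,k-j},  j = 1..k-1.
Step k = 1:
  phi_11 = rho(1) = -0.7821.
Step k = 2:
  phi_22 = [rho(2) - phi_11 rho(1)] / [1 - phi_11 rho(1)] = [0.6903 - (-0.7821)(-0.7821)] / [1 - (-0.7821)(-0.7821)]
         = 0.07861959 / 0.38831959 = 0.202461.
  Update: phi_21 = phi_11 - phi_22 phi_11 = -0.7821 - (0.202461)(-0.7821) = -0.623755.
Step k = 3:
  phi_33 = [rho(3) - phi_21 rho(2) - phi_22 rho(1)] / [1 - phi_21 rho(1) - phi_22 rho(2)]
    numerator   = -0.6399 - (-0.623755)(0.6903) - (0.202461)(-0.7821) = -0.05097699
    denominator = 1 - (-0.623755)(-0.7821) - (0.202461)(0.6903) = 0.37240219
  phi_33 = -0.05097699 / 0.37240219 = -0.1369.
Therefore phi_{33} = -0.1369.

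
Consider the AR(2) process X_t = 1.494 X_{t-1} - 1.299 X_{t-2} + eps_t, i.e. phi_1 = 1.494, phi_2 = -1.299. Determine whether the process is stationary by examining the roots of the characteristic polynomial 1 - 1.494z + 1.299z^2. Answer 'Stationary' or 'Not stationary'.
\text{Not stationary}

The AR(p) characteristic polynomial is P(z) = 1 - 1.494z + 1.299z^2.
Stationarity requires all roots to lie outside the unit circle, i.e. |z| > 1 for every root.
Set 1 + (-1.494) z + (1.299) z^2 = 0, i.e. a z^2 + b z + c = 0 with a = 1.299, b = -1.494, c = 1.
Discriminant D = b^2 - 4ac = (-1.494)^2 - 4*(1.299)*1 = 2.232036 - (5.196) = -2.963964.
D < 0, so the roots are the complex-conjugate pair z = (-b +/- i sqrt(-D)) / (2a) = 0.5751 +/- 0.6627i.
For a conjugate pair |z|^2 = z * conj(z) = (product of roots) = c/a = 1/(1.299) = 0.769823, so |z| = sqrt(0.769823) = 0.8774 for both roots.
Moduli of all roots: 0.8774, 0.8774.
All moduli strictly greater than 1? No.
Verdict: Not stationary.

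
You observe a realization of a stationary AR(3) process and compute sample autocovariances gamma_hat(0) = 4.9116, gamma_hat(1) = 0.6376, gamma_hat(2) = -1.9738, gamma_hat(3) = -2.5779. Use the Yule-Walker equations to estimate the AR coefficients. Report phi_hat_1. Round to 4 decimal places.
\hat\phi_{1} = -0.0240

The Yule-Walker equations for an AR(p) process read, in matrix form,
  Gamma_p phi = r_p,   with   (Gamma_p)_{ij} = gamma(|i - j|),
                       (r_p)_i = gamma(i),   i,j = 1..p.
Substitute the sample gammas (Toeplitz matrix and right-hand side of size 3):
  Gamma_p = [[4.9116, 0.6376, -1.9738], [0.6376, 4.9116, 0.6376], [-1.9738, 0.6376, 4.9116]]
  r_p     = [0.6376, -1.9738, -2.5779]
Written out (R1..R3):
  (R1) 4.9116 phi_1 + 0.6376 phi_2 - 1.9738 phi_3 = 0.6376
  (R2) 0.6376 phi_1 + 4.9116 phi_2 + 0.6376 phi_3 = -1.9738
  (R3) -1.9738 phi_1 + 0.6376 phi_2 + 4.9116 phi_3 = -2.5779
Gaussian elimination:
  R2 <- R2 - (0.6376/4.9116) R1 = R2 - (0.129815) R1:  4.82883 phi_2 + 0.893829 phi_3 = -2.05657
  R3 <- R3 - (-1.9738/4.9116) R1 = R3 - (-0.401865) R1:  0.893829 phi_2 + 4.118399 phi_3 = -2.321671
  R3 <- R3 - (0.893829/4.82883) R2 = R3 - (0.185103) R2:  3.952949 phi_3 = -1.940994
Back-substitution:
  phi_hat_3 = -1.940994 / 3.952949 = -0.491024
  phi_hat_2 = (-2.05657 - (0.893829)(-0.491024)) / 4.82883 = -0.335004
  phi_hat_1 = (0.6376 - (0.6376)(-0.335004) - (-1.9738)(-0.491024)) / 4.9116 = -0.024022
So phi_hat = [-0.0240, -0.3350, -0.4910].
Therefore phi_hat_1 = -0.0240.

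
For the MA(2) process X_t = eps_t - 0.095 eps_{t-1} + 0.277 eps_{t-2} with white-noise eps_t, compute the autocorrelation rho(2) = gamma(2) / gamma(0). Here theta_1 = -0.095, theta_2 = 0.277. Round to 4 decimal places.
\rho(2) = 0.2551

For an MA(q) process with theta_0 = 1, the autocovariance is
  gamma(k) = sigma^2 * sum_{i=0..q-k} theta_i * theta_{i+k},
and rho(k) = gamma(k) / gamma(0). Sigma^2 cancels.
  numerator   = (1)*(0.277) = 0.277.
  denominator = (1)^2 + (-0.095)^2 + (0.277)^2 = 1.085754.
  rho(2) = 0.277 / 1.085754 = 0.2551.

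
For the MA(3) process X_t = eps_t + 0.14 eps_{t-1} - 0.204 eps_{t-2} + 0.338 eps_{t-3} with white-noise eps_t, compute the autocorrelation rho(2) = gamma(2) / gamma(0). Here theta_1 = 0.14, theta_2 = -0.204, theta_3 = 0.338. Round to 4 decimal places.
\rho(2) = -0.1333

For an MA(q) process with theta_0 = 1, the autocovariance is
  gamma(k) = sigma^2 * sum_{i=0..q-k} theta_i * theta_{i+k},
and rho(k) = gamma(k) / gamma(0). Sigma^2 cancels.
  numerator   = (1)*(-0.204) + (0.14)*(0.338) = -0.15668.
  denominator = (1)^2 + (0.14)^2 + (-0.204)^2 + (0.338)^2 = 1.17546.
  rho(2) = -0.15668 / 1.17546 = -0.1333.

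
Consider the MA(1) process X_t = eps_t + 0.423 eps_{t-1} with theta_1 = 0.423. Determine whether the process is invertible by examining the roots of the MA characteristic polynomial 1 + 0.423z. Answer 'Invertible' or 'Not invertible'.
\text{Invertible}

The MA(q) characteristic polynomial is P(z) = 1 + 0.423z.
Invertibility requires all roots to lie outside the unit circle, i.e. |z| > 1 for every root.
This is linear in z: 1 + (0.423) z = 0  =>  z = -1/(0.423) = -2.364066,  |z| = 2.364066.
Moduli of all roots: 2.3641.
All moduli strictly greater than 1? Yes.
Verdict: Invertible.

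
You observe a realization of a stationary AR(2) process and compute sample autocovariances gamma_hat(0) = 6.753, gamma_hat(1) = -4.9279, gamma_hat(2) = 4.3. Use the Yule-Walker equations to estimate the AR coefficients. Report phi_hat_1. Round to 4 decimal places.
\hat\phi_{1} = -0.5670

The Yule-Walker equations for an AR(p) process read, in matrix form,
  Gamma_p phi = r_p,   with   (Gamma_p)_{ij} = gamma(|i - j|),
                       (r_p)_i = gamma(i),   i,j = 1..p.
Substitute the sample gammas (Toeplitz matrix and right-hand side of size 2):
  Gamma_p = [[6.753, -4.9279], [-4.9279, 6.753]]
  r_p     = [-4.9279, 4.3]
Written out:
  6.753 phi_1 - 4.9279 phi_2 = -4.9279
  -4.9279 phi_1 + 6.753 phi_2 = 4.3
Solve by Cramer's rule:
  det = gamma(0)^2 - gamma(1)^2 = (6.753)^2 - (-4.9279)^2 = 45.603009 - 24.28419841 = 21.31881059
  phi_hat_1 = [gamma(1) gamma(0) - gamma(1) gamma(2)] / det = [(-4.9279)(6.753) - (-4.9279)(4.3)] / 21.31881059 = -12.0881387 / 21.31881059 = -0.567
  phi_hat_2 = [gamma(0) gamma(2) - gamma(1)^2] / det = [(6.753)(4.3) - (-4.9279)^2] / 21.31881059 = 4.75370159 / 21.31881059 = 0.223
So phi_hat = [-0.5670, 0.2230].
Therefore phi_hat_1 = -0.5670.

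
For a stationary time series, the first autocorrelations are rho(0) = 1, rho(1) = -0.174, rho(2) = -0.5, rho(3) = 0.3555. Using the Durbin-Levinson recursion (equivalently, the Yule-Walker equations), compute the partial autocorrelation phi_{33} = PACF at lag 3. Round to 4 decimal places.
\phi_{33} = 0.1850

The PACF at lag k is phi_{kk}, the last component of the solution
to the Yule-Walker system G_k phi = r_k where
  (G_k)_{ij} = rho(|i - j|), (r_k)_i = rho(i), i,j = 1..k.
Equivalently, Durbin-Levinson gives phi_{kk} iteratively:
  phi_{11} = rho(1)
  phi_{kk} = [rho(k) - sum_{j=1..k-1} phi_{k-1,j} rho(k-j)]
            / [1 - sum_{j=1..k-1} phi_{k-1,j} rho(j)],
  phi_{k,j} = phi_{k-1,j} - phi_{kk} phi_{k-1,k-j},  j = 1..k-1.
Step k = 1:
  phi_11 = rho(1) = -0.174.
Step k = 2:
  phi_22 = [rho(2) - phi_11 rho(1)] / [1 - phi_11 rho(1)] = [-0.5 - (-0.174)(-0.174)] / [1 - (-0.174)(-0.174)]
         = -0.530276 / 0.969724 = -0.546832.
  Update: phi_21 = phi_11 - phi_22 phi_11 = -0.174 - (-0.546832)(-0.174) = -0.269149.
Step k = 3:
  phi_33 = [rho(3) - phi_21 rho(2) - phi_22 rho(1)] / [1 - phi_21 rho(1) - phi_22 rho(2)]
    numerator   = 0.3555 - (-0.269149)(-0.5) - (-0.546832)(-0.174) = 0.12577688
    denominator = 1 - (-0.269149)(-0.174) - (-0.546832)(-0.5) = 0.67975218
  phi_33 = 0.12577688 / 0.67975218 = 0.185.
Therefore phi_{33} = 0.1850.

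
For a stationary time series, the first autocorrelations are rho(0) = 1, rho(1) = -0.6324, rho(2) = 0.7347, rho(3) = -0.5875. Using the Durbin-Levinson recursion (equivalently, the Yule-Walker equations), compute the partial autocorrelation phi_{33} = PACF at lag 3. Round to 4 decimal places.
\phi_{33} = -0.0708

The PACF at lag k is phi_{kk}, the last component of the solution
to the Yule-Walker system G_k phi = r_k where
  (G_k)_{ij} = rho(|i - j|), (r_k)_i = rho(i), i,j = 1..k.
Equivalently, Durbin-Levinson gives phi_{kk} iteratively:
  phi_{11} = rho(1)
  phi_{kk} = [rho(k) - sum_{j=1..k-1} phi_{k-1,j} rho(k-j)]
            / [1 - sum_{j=1..k-1} phi_{k-1,j} rho(j)],
  phi_{k,j} = phi_{k-1,j} - phi_{kk} phi_{k-1,k-j},  j = 1..k-1.
Step k = 1:
  phi_11 = rho(1) = -0.6324.
Step k = 2:
  phi_22 = [rho(2) - phi_11 rho(1)] / [1 - phi_11 rho(1)] = [0.7347 - (-0.6324)(-0.6324)] / [1 - (-0.6324)(-0.6324)]
         = 0.33477024 / 0.60007024 = 0.557885.
  Update: phi_21 = phi_11 - phi_22 phi_11 = -0.6324 - (0.557885)(-0.6324) = -0.279593.
Step k = 3:
  phi_33 = [rho(3) - phi_21 rho(2) - phi_22 rho(1)] / [1 - phi_21 rho(1) - phi_22 rho(2)]
    numerator   = -0.5875 - (-0.279593)(0.7347) - (0.557885)(-0.6324) = -0.02927615
    denominator = 1 - (-0.279593)(-0.6324) - (0.557885)(0.7347) = 0.41330691
  phi_33 = -0.02927615 / 0.41330691 = -0.0708.
Therefore phi_{33} = -0.0708.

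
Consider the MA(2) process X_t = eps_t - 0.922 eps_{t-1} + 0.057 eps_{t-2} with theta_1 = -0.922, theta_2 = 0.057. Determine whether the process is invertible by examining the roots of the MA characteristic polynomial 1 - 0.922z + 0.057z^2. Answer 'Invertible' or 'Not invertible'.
\text{Invertible}

The MA(q) characteristic polynomial is P(z) = 1 - 0.922z + 0.057z^2.
Invertibility requires all roots to lie outside the unit circle, i.e. |z| > 1 for every root.
Set 1 + (-0.922) z + (0.057) z^2 = 0, i.e. a z^2 + b z + c = 0 with a = 0.057, b = -0.922, c = 1.
Discriminant D = b^2 - 4ac = (-0.922)^2 - 4*(0.057)*1 = 0.850084 - (0.228) = 0.622084.
D >= 0, so the roots are real: z = (-b +/- sqrt(D)) / (2a) = (0.922 +/- 0.788723) / (0.114).
  z_1 = (0.922 + 0.788723) / (0.114) = 15.0063,   |z_1| = 15.0063.
  z_2 = (0.922 - 0.788723) / (0.114) = 1.1691,   |z_2| = 1.1691.
Moduli of all roots: 15.0063, 1.1691.
All moduli strictly greater than 1? Yes.
Verdict: Invertible.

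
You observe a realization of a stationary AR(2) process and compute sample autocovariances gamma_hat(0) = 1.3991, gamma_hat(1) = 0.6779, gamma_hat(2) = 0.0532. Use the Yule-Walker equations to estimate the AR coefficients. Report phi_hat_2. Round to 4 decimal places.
\hat\phi_{2} = -0.2571

The Yule-Walker equations for an AR(p) process read, in matrix form,
  Gamma_p phi = r_p,   with   (Gamma_p)_{ij} = gamma(|i - j|),
                       (r_p)_i = gamma(i),   i,j = 1..p.
Substitute the sample gammas (Toeplitz matrix and right-hand side of size 2):
  Gamma_p = [[1.3991, 0.6779], [0.6779, 1.3991]]
  r_p     = [0.6779, 0.0532]
Written out:
  1.3991 phi_1 + 0.6779 phi_2 = 0.6779
  0.6779 phi_1 + 1.3991 phi_2 = 0.0532
Solve by Cramer's rule:
  det = gamma(0)^2 - gamma(1)^2 = (1.3991)^2 - (0.6779)^2 = 1.95748081 - 0.45954841 = 1.4979324
  phi_hat_1 = [gamma(1) gamma(0) - gamma(1) gamma(2)] / det = [(0.6779)(1.3991) - (0.6779)(0.0532)] / 1.4979324 = 0.91238561 / 1.4979324 = 0.6091
  phi_hat_2 = [gamma(0) gamma(2) - gamma(1)^2] / det = [(1.3991)(0.0532) - (0.6779)^2] / 1.4979324 = -0.38511629 / 1.4979324 = -0.2571
So phi_hat = [0.6091, -0.2571].
Therefore phi_hat_2 = -0.2571.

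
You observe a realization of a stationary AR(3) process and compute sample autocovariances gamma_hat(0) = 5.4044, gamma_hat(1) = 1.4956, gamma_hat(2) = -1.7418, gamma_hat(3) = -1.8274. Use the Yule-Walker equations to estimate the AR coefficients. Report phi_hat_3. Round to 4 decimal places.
\hat\phi_{3} = -0.1210

The Yule-Walker equations for an AR(p) process read, in matrix form,
  Gamma_p phi = r_p,   with   (Gamma_p)_{ij} = gamma(|i - j|),
                       (r_p)_i = gamma(i),   i,j = 1..p.
Substitute the sample gammas (Toeplitz matrix and right-hand side of size 3):
  Gamma_p = [[5.4044, 1.4956, -1.7418], [1.4956, 5.4044, 1.4956], [-1.7418, 1.4956, 5.4044]]
  r_p     = [1.4956, -1.7418, -1.8274]
Written out (R1..R3):
  (R1) 5.4044 phi_1 + 1.4956 phi_2 - 1.7418 phi_3 = 1.4956
  (R2) 1.4956 phi_1 + 5.4044 phi_2 + 1.4956 phi_3 = -1.7418
  (R3) -1.7418 phi_1 + 1.4956 phi_2 + 5.4044 phi_3 = -1.8274
Gaussian elimination:
  R2 <- R2 - (1.4956/5.4044) R1 = R2 - (0.276737) R1:  4.990511 phi_2 + 1.977621 phi_3 = -2.155689
  R3 <- R3 - (-1.7418/5.4044) R1 = R3 - (-0.322293) R1:  1.977621 phi_2 + 4.84303 phi_3 = -1.345379
  R3 <- R3 - (1.977621/4.990511) R2 = R3 - (0.396276) R2:  4.059346 phi_3 = -0.49113
Back-substitution:
  phi_hat_3 = -0.49113 / 4.059346 = -0.120988
  phi_hat_2 = (-2.155689 - (1.977621)(-0.120988)) / 4.990511 = -0.384013
  phi_hat_1 = (1.4956 - (1.4956)(-0.384013) - (-1.7418)(-0.120988)) / 5.4044 = 0.344015
So phi_hat = [0.3440, -0.3840, -0.1210].
Therefore phi_hat_3 = -0.1210.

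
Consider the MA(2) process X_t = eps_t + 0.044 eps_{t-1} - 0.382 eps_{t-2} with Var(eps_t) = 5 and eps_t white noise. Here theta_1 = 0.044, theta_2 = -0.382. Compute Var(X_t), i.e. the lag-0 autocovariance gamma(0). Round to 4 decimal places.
\gamma(0) = 5.7393

For an MA(q) process X_t = eps_t + sum_i theta_i eps_{t-i} with
Var(eps_t) = sigma^2, the variance is
  gamma(0) = sigma^2 * (1 + sum_i theta_i^2).
  sum_i theta_i^2 = (0.044)^2 + (-0.382)^2 = 0.001936 + 0.145924 = 0.14786.
  gamma(0) = 5 * (1 + 0.14786) = 5 * 1.14786 = 5.7393.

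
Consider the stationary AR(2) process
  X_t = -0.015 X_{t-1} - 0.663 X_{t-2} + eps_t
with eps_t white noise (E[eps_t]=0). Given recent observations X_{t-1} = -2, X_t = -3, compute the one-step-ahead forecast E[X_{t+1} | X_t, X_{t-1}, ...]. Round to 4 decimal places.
E[X_{t+1} \mid \mathcal F_t] = 1.3710

For an AR(p) model X_t = c + sum_i phi_i X_{t-i} + eps_t, the
one-step-ahead conditional mean is
  E[X_{t+1} | X_t, ...] = c + sum_i phi_i X_{t+1-i}.
Substitute known values:
  E[X_{t+1} | ...] = (-0.015) * (-3) + (-0.663) * (-2)
                   = 1.3710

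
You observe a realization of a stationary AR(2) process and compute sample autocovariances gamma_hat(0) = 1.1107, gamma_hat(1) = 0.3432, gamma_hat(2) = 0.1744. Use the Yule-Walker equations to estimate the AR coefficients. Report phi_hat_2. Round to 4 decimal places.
\hat\phi_{2} = 0.0680

The Yule-Walker equations for an AR(p) process read, in matrix form,
  Gamma_p phi = r_p,   with   (Gamma_p)_{ij} = gamma(|i - j|),
                       (r_p)_i = gamma(i),   i,j = 1..p.
Substitute the sample gammas (Toeplitz matrix and right-hand side of size 2):
  Gamma_p = [[1.1107, 0.3432], [0.3432, 1.1107]]
  r_p     = [0.3432, 0.1744]
Written out:
  1.1107 phi_1 + 0.3432 phi_2 = 0.3432
  0.3432 phi_1 + 1.1107 phi_2 = 0.1744
Solve by Cramer's rule:
  det = gamma(0)^2 - gamma(1)^2 = (1.1107)^2 - (0.3432)^2 = 1.23365449 - 0.11778624 = 1.11586825
  phi_hat_1 = [gamma(1) gamma(0) - gamma(1) gamma(2)] / det = [(0.3432)(1.1107) - (0.3432)(0.1744)] / 1.11586825 = 0.32133816 / 1.11586825 = 0.288
  phi_hat_2 = [gamma(0) gamma(2) - gamma(1)^2] / det = [(1.1107)(0.1744) - (0.3432)^2] / 1.11586825 = 0.07591984 / 1.11586825 = 0.068
So phi_hat = [0.2880, 0.0680].
Therefore phi_hat_2 = 0.0680.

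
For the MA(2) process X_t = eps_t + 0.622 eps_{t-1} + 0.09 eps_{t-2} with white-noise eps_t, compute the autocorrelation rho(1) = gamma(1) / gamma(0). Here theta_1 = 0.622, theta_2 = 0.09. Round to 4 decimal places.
\rho(1) = 0.4860

For an MA(q) process with theta_0 = 1, the autocovariance is
  gamma(k) = sigma^2 * sum_{i=0..q-k} theta_i * theta_{i+k},
and rho(k) = gamma(k) / gamma(0). Sigma^2 cancels.
  numerator   = (1)*(0.622) + (0.622)*(0.09) = 0.67798.
  denominator = (1)^2 + (0.622)^2 + (0.09)^2 = 1.394984.
  rho(1) = 0.67798 / 1.394984 = 0.4860.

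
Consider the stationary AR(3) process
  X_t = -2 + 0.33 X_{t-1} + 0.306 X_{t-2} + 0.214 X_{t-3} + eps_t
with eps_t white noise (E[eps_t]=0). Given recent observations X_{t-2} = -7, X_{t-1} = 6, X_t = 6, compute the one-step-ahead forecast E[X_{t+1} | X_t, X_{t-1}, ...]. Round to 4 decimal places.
E[X_{t+1} \mid \mathcal F_t] = 0.3180

For an AR(p) model X_t = c + sum_i phi_i X_{t-i} + eps_t, the
one-step-ahead conditional mean is
  E[X_{t+1} | X_t, ...] = c + sum_i phi_i X_{t+1-i}.
Substitute known values:
  E[X_{t+1} | ...] = -2 + (0.33) * (6) + (0.306) * (6) + (0.214) * (-7)
                   = 0.3180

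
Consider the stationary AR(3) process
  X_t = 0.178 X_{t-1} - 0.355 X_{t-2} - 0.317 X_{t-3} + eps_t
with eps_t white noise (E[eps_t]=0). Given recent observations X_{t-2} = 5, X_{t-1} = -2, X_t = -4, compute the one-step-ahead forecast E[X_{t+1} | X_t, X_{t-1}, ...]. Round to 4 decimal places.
E[X_{t+1} \mid \mathcal F_t] = -1.5870

For an AR(p) model X_t = c + sum_i phi_i X_{t-i} + eps_t, the
one-step-ahead conditional mean is
  E[X_{t+1} | X_t, ...] = c + sum_i phi_i X_{t+1-i}.
Substitute known values:
  E[X_{t+1} | ...] = (0.178) * (-4) + (-0.355) * (-2) + (-0.317) * (5)
                   = -1.5870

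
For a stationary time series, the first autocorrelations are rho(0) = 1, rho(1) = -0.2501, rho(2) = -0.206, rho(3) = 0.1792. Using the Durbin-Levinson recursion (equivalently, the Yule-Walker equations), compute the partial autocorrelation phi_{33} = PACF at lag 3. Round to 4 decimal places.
\phi_{33} = 0.0480

The PACF at lag k is phi_{kk}, the last component of the solution
to the Yule-Walker system G_k phi = r_k where
  (G_k)_{ij} = rho(|i - j|), (r_k)_i = rho(i), i,j = 1..k.
Equivalently, Durbin-Levinson gives phi_{kk} iteratively:
  phi_{11} = rho(1)
  phi_{kk} = [rho(k) - sum_{j=1..k-1} phi_{k-1,j} rho(k-j)]
            / [1 - sum_{j=1..k-1} phi_{k-1,j} rho(j)],
  phi_{k,j} = phi_{k-1,j} - phi_{kk} phi_{k-1,k-j},  j = 1..k-1.
Step k = 1:
  phi_11 = rho(1) = -0.2501.
Step k = 2:
  phi_22 = [rho(2) - phi_11 rho(1)] / [1 - phi_11 rho(1)] = [-0.206 - (-0.2501)(-0.2501)] / [1 - (-0.2501)(-0.2501)]
         = -0.26855001 / 0.93744999 = -0.286469.
  Update: phi_21 = phi_11 - phi_22 phi_11 = -0.2501 - (-0.286469)(-0.2501) = -0.321746.
Step k = 3:
  phi_33 = [rho(3) - phi_21 rho(2) - phi_22 rho(1)] / [1 - phi_21 rho(1) - phi_22 rho(2)]
    numerator   = 0.1792 - (-0.321746)(-0.206) - (-0.286469)(-0.2501) = 0.04127456
    denominator = 1 - (-0.321746)(-0.2501) - (-0.286469)(-0.206) = 0.86051884
  phi_33 = 0.04127456 / 0.86051884 = 0.048.
Therefore phi_{33} = 0.0480.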